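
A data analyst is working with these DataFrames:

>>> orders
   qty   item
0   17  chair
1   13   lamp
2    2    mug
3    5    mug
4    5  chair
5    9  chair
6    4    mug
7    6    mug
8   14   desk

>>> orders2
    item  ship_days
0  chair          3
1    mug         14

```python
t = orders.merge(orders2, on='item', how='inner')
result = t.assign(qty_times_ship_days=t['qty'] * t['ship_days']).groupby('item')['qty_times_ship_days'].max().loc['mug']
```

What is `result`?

merge on 'item' (how='inner') → 7 rows:
   qty   item  ship_days
0   17  chair          3
1    2    mug         14
2    5    mug         14
3    5  chair          3
4    9  chair          3
5    4    mug         14
6    6    mug         14
add column qty_times_ship_days = t['qty'] * t['ship_days']:
   qty   item  ship_days  qty_times_ship_days
0   17  chair          3                   51
1    2    mug         14                   28
2    5    mug         14                   70
3    5  chair          3                   15
4    9  chair          3                   27
5    4    mug         14                   56
6    6    mug         14                   84
group by item, max of qty_times_ship_days:
item
chair    51
mug      84
Name: qty_times_ship_days, dtype: int64
The value at index 'mug' is 84.

84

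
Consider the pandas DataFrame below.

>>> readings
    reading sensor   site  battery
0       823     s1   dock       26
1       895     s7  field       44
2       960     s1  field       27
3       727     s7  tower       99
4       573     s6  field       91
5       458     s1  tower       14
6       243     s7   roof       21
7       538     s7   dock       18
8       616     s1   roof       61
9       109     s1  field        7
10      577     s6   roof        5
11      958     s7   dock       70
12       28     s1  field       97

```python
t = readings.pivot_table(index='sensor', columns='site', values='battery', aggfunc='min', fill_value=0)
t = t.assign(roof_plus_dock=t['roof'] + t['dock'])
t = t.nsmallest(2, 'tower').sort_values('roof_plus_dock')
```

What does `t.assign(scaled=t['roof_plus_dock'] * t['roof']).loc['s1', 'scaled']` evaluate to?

pivot: rows=sensor, cols=site, min(battery):
site    dock  field  roof  tower
sensor                          
s1        26      7    61     14
s6         0     91     5      0
s7        18     44    21     99
add column roof_plus_dock = t['roof'] + t['dock']:
site    dock  field  roof  tower  roof_plus_dock
sensor                                          
s1        26      7    61     14              87
s6         0     91     5      0               5
s7        18     44    21     99              39
take 2 rows with smallest tower:
site    dock  field  roof  tower  roof_plus_dock
sensor                                          
s6         0     91     5      0               5
s1        26      7    61     14              87
sort by roof_plus_dock:
site    dock  field  roof  tower  roof_plus_dock
sensor                                          
s6         0     91     5      0               5
s1        26      7    61     14              87
add column scaled = t['roof_plus_dock'] * t['roof']:
site    dock  field  roof  tower  roof_plus_dock  scaled
sensor                                                  
s6         0     91     5      0               5      25
s1        26      7    61     14              87    5307
Reading off the value at row 's1', column 'scaled', we get 5307.

5307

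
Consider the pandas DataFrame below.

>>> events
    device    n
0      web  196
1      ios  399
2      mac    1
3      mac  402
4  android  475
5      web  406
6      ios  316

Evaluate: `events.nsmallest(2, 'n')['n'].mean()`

98.5

take 2 rows with smallest n:
  device    n
2    mac    1
0    web  196
Finally, mean of column 'n' = 98.5.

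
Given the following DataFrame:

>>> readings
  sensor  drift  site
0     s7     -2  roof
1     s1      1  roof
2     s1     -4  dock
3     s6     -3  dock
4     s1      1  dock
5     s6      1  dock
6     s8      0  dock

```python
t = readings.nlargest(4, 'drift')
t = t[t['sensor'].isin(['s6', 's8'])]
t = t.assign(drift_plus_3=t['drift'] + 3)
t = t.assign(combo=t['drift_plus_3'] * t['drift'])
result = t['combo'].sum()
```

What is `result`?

4

take 4 rows with largest drift:
  sensor  drift  site
1     s1      1  roof
4     s1      1  dock
5     s6      1  dock
6     s8      0  dock
filter rows where sensor in ['s6', 's8']:
  sensor  drift  site
5     s6      1  dock
6     s8      0  dock
add column drift_plus_3 = t['drift'] + 3:
  sensor  drift  site  drift_plus_3
5     s6      1  dock             4
6     s8      0  dock             3
add column combo = t['drift_plus_3'] * t['drift']:
  sensor  drift  site  drift_plus_3  combo
5     s6      1  dock             4      4
6     s8      0  dock             3      0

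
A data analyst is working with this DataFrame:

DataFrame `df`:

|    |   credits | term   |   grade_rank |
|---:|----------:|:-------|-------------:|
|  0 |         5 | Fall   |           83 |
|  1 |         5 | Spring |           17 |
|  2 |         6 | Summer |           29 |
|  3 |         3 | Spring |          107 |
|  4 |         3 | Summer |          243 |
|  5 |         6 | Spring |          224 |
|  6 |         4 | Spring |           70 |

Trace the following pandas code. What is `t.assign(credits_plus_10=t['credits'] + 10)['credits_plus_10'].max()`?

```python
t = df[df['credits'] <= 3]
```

filter rows where credits <= 3:
   credits    term  grade_rank
3        3  Spring         107
4        3  Summer         243
add column credits_plus_10 = t['credits'] + 10:
   credits    term  grade_rank  credits_plus_10
3        3  Spring         107               13
4        3  Summer         243               13
max of column 'credits_plus_10' → 13

13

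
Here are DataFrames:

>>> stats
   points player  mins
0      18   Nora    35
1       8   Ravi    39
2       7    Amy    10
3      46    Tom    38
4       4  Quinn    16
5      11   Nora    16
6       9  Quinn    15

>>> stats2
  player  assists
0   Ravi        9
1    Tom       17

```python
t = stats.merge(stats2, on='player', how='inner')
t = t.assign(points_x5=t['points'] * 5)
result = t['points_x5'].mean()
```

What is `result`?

merge on 'player' (how='inner') → 2 rows:
   points player  mins  assists
0       8   Ravi    39        9
1      46    Tom    38       17
add column points_x5 = t['points'] * 5:
   points player  mins  assists  points_x5
0       8   Ravi    39        9         40
1      46    Tom    38       17        230

135.0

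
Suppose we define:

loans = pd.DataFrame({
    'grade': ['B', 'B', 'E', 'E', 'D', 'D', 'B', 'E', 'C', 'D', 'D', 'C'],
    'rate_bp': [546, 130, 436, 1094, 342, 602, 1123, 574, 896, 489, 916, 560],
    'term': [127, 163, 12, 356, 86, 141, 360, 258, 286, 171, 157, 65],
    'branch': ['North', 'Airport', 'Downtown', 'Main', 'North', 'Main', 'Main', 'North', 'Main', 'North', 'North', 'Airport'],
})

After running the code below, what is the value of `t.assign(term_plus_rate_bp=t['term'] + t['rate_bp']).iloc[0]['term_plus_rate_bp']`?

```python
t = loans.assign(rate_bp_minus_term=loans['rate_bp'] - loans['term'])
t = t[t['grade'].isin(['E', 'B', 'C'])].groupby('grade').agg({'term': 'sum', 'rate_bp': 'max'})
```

1773

add column rate_bp_minus_term = loans['rate_bp'] - loans['term']:
   grade  rate_bp  term    branch  rate_bp_minus_term
0      B      546   127     North                 419
1      B      130   163   Airport                 -33
2      E      436    12  Downtown                 424
3      E     1094   356      Main                 738
4      D      342    86     North                 256
5      D      602   141      Main                 461
6      B     1123   360      Main                 763
7      E      574   258     North                 316
8      C      896   286      Main                 610
9      D      489   171     North                 318
10     D      916   157     North                 759
11     C      560    65   Airport                 495
filter rows where grade in ['E', 'B', 'C']:
   grade  rate_bp  term    branch  rate_bp_minus_term
0      B      546   127     North                 419
1      B      130   163   Airport                 -33
2      E      436    12  Downtown                 424
3      E     1094   356      Main                 738
6      B     1123   360      Main                 763
7      E      574   258     North                 316
8      C      896   286      Main                 610
11     C      560    65   Airport                 495
group by grade: sum(term), max(rate_bp):
       term  rate_bp
grade               
B       650     1123
C       351      896
E       626     1094
add column term_plus_rate_bp = t['term'] + t['rate_bp']:
       term  rate_bp  term_plus_rate_bp
grade                                  
B       650     1123               1773
C       351      896               1247
E       626     1094               1720
So iloc[0]['term_plus_rate_bp'] = 1773.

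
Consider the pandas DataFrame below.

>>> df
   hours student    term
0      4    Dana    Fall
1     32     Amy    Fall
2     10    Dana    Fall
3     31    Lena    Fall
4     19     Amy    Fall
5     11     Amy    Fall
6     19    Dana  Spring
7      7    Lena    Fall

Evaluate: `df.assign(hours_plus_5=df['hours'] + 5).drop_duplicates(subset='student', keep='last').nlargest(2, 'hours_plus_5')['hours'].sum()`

add column hours_plus_5 = df['hours'] + 5:
   hours student    term  hours_plus_5
0      4    Dana    Fall             9
1     32     Amy    Fall            37
2     10    Dana    Fall            15
3     31    Lena    Fall            36
4     19     Amy    Fall            24
5     11     Amy    Fall            16
6     19    Dana  Spring            24
7      7    Lena    Fall            12
drop duplicate student (keep=last):
   hours student    term  hours_plus_5
5     11     Amy    Fall            16
6     19    Dana  Spring            24
7      7    Lena    Fall            12
take 2 rows with largest hours_plus_5:
   hours student    term  hours_plus_5
6     19    Dana  Spring            24
5     11     Amy    Fall            16
Reading off the sum of column 'hours', we get 30.

30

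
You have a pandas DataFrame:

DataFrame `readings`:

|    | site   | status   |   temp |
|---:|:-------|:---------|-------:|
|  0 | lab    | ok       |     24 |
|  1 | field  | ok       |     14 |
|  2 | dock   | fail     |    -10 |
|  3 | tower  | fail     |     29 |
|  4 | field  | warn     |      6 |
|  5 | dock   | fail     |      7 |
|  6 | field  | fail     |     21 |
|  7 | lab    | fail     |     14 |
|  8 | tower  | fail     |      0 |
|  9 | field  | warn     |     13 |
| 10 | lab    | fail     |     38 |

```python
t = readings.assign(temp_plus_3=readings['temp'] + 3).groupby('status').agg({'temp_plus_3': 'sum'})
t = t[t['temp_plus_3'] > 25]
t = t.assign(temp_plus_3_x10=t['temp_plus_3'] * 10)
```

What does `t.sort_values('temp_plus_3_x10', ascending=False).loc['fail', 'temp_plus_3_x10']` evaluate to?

add column temp_plus_3 = readings['temp'] + 3:
     site status  temp  temp_plus_3
0     lab     ok    24           27
1   field     ok    14           17
2    dock   fail   -10           -7
3   tower   fail    29           32
4   field   warn     6            9
5    dock   fail     7           10
6   field   fail    21           24
7     lab   fail    14           17
8   tower   fail     0            3
9   field   warn    13           16
10    lab   fail    38           41
group by status, sum of temp_plus_3:
        temp_plus_3
status             
fail            120
ok               44
warn             25
filter rows where temp_plus_3 > 25:
        temp_plus_3
status             
fail            120
ok               44
add column temp_plus_3_x10 = t['temp_plus_3'] * 10:
        temp_plus_3  temp_plus_3_x10
status                              
fail            120             1200
ok               44              440
sort by temp_plus_3_x10 descending:
        temp_plus_3  temp_plus_3_x10
status                              
fail            120             1200
ok               44              440
Finally, value at row 'fail', column 'temp_plus_3_x10' = 1200.

1200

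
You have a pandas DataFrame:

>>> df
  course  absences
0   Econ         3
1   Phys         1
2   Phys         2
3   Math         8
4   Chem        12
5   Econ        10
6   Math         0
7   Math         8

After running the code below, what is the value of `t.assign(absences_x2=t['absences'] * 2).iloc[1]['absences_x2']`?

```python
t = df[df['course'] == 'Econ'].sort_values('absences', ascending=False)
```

6

filter rows where course == 'Econ':
  course  absences
0   Econ         3
5   Econ        10
sort by absences descending:
  course  absences
5   Econ        10
0   Econ         3
add column absences_x2 = t['absences'] * 2:
  course  absences  absences_x2
5   Econ        10           20
0   Econ         3            6
The value at position 1, column 'absences_x2' is 6.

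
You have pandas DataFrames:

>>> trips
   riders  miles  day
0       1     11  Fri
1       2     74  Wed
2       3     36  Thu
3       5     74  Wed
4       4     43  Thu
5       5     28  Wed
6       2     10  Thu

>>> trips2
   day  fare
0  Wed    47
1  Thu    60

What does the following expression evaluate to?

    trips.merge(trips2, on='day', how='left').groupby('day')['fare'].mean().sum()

merge on 'day' (how='left') → 7 rows:
   riders  miles  day  fare
0       1     11  Fri   NaN
1       2     74  Wed  47.0
2       3     36  Thu  60.0
3       5     74  Wed  47.0
4       4     43  Thu  60.0
5       5     28  Wed  47.0
6       2     10  Thu  60.0
group by day, mean of fare:
day
Fri     NaN
Thu    60.0
Wed    47.0
Name: fare, dtype: float64
Reading off the sum of the resulting series, we get 107.0.

107.0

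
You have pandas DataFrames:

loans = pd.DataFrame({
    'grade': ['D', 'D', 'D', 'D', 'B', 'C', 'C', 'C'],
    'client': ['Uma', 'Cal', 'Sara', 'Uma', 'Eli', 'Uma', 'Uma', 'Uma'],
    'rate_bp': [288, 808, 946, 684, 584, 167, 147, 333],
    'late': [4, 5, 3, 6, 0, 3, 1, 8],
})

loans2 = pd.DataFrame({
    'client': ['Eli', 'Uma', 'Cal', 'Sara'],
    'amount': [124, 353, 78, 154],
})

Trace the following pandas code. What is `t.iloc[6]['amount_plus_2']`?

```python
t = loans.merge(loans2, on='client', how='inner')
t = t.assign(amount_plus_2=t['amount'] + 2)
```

merge on 'client' (how='inner') → 8 rows:
  grade client  rate_bp  late  amount
0     D    Uma      288     4     353
1     D    Cal      808     5      78
2     D   Sara      946     3     154
3     D    Uma      684     6     353
4     B    Eli      584     0     124
5     C    Uma      167     3     353
6     C    Uma      147     1     353
7     C    Uma      333     8     353
add column amount_plus_2 = t['amount'] + 2:
  grade client  rate_bp  late  amount  amount_plus_2
0     D    Uma      288     4     353            355
1     D    Cal      808     5      78             80
2     D   Sara      946     3     154            156
3     D    Uma      684     6     353            355
4     B    Eli      584     0     124            126
5     C    Uma      167     3     353            355
6     C    Uma      147     1     353            355
7     C    Uma      333     8     353            355

355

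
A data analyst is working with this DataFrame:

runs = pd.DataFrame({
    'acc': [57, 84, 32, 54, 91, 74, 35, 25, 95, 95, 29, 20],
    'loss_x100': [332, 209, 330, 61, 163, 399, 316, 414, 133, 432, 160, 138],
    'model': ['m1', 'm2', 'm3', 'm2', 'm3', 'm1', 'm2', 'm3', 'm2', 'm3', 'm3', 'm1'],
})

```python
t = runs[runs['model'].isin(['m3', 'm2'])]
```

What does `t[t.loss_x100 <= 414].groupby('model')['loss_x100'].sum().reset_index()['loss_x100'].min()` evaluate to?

719

filter rows where model in ['m3', 'm2']:
    acc  loss_x100 model
1    84        209    m2
2    32        330    m3
3    54         61    m2
4    91        163    m3
6    35        316    m2
7    25        414    m3
8    95        133    m2
9    95        432    m3
10   29        160    m3
filter rows where loss_x100 <= 414:
    acc  loss_x100 model
1    84        209    m2
2    32        330    m3
3    54         61    m2
4    91        163    m3
6    35        316    m2
7    25        414    m3
8    95        133    m2
10   29        160    m3
group by model, sum of loss_x100:
model
m2     719
m3    1067
Name: loss_x100, dtype: int64
reset_index():
  model  loss_x100
0    m2        719
1    m3       1067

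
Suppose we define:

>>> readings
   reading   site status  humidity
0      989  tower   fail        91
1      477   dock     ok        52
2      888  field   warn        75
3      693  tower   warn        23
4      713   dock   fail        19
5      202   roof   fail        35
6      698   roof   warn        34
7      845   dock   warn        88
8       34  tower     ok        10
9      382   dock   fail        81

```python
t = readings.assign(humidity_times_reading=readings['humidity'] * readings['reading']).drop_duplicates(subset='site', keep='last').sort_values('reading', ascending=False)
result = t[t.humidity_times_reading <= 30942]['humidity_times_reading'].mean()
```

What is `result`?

18338.0

add column humidity_times_reading = readings['humidity'] * readings['reading']:
   reading   site status  humidity  humidity_times_reading
0      989  tower   fail        91                   89999
1      477   dock     ok        52                   24804
2      888  field   warn        75                   66600
3      693  tower   warn        23                   15939
4      713   dock   fail        19                   13547
5      202   roof   fail        35                    7070
6      698   roof   warn        34                   23732
7      845   dock   warn        88                   74360
8       34  tower     ok        10                     340
9      382   dock   fail        81                   30942
drop duplicate site (keep=last):
   reading   site status  humidity  humidity_times_reading
2      888  field   warn        75                   66600
6      698   roof   warn        34                   23732
8       34  tower     ok        10                     340
9      382   dock   fail        81                   30942
sort by reading descending:
   reading   site status  humidity  humidity_times_reading
2      888  field   warn        75                   66600
6      698   roof   warn        34                   23732
9      382   dock   fail        81                   30942
8       34  tower     ok        10                     340
filter rows where humidity_times_reading <= 30942:
   reading   site status  humidity  humidity_times_reading
6      698   roof   warn        34                   23732
9      382   dock   fail        81                   30942
8       34  tower     ok        10                     340
mean of column 'humidity_times_reading' → 18338.0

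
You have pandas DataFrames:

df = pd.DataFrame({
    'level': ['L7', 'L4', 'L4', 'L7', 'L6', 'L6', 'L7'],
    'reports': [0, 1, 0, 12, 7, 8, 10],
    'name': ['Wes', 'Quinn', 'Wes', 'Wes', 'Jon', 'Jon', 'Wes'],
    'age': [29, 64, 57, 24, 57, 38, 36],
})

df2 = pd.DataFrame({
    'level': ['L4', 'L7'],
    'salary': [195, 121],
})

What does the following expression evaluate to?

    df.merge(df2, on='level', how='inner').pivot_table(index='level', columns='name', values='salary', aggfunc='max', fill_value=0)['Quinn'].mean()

merge on 'level' (how='inner') → 5 rows:
  level  reports   name  age  salary
0    L7        0    Wes   29     121
1    L4        1  Quinn   64     195
2    L4        0    Wes   57     195
3    L7       12    Wes   24     121
4    L7       10    Wes   36     121
pivot: rows=level, cols=name, max(salary):
name   Quinn  Wes
level            
L4       195  195
L7         0  121

97.5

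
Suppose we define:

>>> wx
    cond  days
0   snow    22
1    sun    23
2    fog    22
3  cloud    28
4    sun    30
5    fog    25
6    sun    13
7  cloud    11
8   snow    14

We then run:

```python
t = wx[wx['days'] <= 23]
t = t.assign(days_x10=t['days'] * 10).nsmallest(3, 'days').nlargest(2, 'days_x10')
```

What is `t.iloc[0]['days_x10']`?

filter rows where days <= 23:
    cond  days
0   snow    22
1    sun    23
2    fog    22
6    sun    13
7  cloud    11
8   snow    14
add column days_x10 = t['days'] * 10:
    cond  days  days_x10
0   snow    22       220
1    sun    23       230
2    fog    22       220
6    sun    13       130
7  cloud    11       110
8   snow    14       140
take 3 rows with smallest days:
    cond  days  days_x10
7  cloud    11       110
6    sun    13       130
8   snow    14       140
take 2 rows with largest days_x10:
   cond  days  days_x10
8  snow    14       140
6   sun    13       130
Hence 140.

140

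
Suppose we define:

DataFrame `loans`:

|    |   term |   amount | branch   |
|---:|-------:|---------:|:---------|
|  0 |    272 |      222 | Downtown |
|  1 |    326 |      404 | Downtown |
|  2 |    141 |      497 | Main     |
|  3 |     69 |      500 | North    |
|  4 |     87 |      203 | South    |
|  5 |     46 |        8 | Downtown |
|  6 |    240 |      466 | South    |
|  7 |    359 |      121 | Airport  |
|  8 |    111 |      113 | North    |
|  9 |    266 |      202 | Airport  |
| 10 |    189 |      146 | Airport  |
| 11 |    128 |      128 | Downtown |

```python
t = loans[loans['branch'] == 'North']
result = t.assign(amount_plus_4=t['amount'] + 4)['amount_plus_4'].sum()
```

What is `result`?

621

filter rows where branch == 'North':
   term  amount branch
3    69     500  North
8   111     113  North
add column amount_plus_4 = t['amount'] + 4:
   term  amount branch  amount_plus_4
3    69     500  North            504
8   111     113  North            117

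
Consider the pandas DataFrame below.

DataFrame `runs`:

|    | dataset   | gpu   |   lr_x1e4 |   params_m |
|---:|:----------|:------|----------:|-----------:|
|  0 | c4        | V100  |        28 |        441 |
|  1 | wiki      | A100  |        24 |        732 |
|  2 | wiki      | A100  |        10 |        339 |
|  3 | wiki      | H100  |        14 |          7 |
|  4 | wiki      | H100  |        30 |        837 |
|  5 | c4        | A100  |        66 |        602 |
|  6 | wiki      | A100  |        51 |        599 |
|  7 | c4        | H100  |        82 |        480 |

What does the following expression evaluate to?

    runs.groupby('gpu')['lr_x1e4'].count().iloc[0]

group by gpu, count of lr_x1e4:
gpu
A100    4
H100    3
V100    1
Name: lr_x1e4, dtype: int64
value at position 0 → 4

4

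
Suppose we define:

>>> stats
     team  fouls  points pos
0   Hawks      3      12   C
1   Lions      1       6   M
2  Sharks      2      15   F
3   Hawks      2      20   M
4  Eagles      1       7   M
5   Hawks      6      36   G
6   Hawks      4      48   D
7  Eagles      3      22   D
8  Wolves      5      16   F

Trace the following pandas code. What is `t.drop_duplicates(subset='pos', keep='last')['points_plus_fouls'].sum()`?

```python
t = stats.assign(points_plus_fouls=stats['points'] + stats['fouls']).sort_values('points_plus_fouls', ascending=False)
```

106

add column points_plus_fouls = stats['points'] + stats['fouls']:
     team  fouls  points pos  points_plus_fouls
0   Hawks      3      12   C                 15
1   Lions      1       6   M                  7
2  Sharks      2      15   F                 17
3   Hawks      2      20   M                 22
4  Eagles      1       7   M                  8
5   Hawks      6      36   G                 42
6   Hawks      4      48   D                 52
7  Eagles      3      22   D                 25
8  Wolves      5      16   F                 21
sort by points_plus_fouls descending:
     team  fouls  points pos  points_plus_fouls
6   Hawks      4      48   D                 52
5   Hawks      6      36   G                 42
7  Eagles      3      22   D                 25
3   Hawks      2      20   M                 22
8  Wolves      5      16   F                 21
2  Sharks      2      15   F                 17
0   Hawks      3      12   C                 15
4  Eagles      1       7   M                  8
1   Lions      1       6   M                  7
drop duplicate pos (keep=last):
     team  fouls  points pos  points_plus_fouls
5   Hawks      6      36   G                 42
7  Eagles      3      22   D                 25
2  Sharks      2      15   F                 17
0   Hawks      3      12   C                 15
1   Lions      1       6   M                  7
sum of column 'points_plus_fouls' → 106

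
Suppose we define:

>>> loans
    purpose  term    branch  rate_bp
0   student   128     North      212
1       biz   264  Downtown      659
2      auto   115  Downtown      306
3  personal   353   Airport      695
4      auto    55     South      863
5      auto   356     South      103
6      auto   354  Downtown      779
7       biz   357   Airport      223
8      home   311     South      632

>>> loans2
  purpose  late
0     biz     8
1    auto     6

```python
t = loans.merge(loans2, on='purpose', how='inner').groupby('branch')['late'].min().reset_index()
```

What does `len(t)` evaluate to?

merge on 'purpose' (how='inner') → 6 rows:
  purpose  term    branch  rate_bp  late
0     biz   264  Downtown      659     8
1    auto   115  Downtown      306     6
2    auto    55     South      863     6
3    auto   356     South      103     6
4    auto   354  Downtown      779     6
5     biz   357   Airport      223     8
group by branch, min of late:
branch
Airport     8
Downtown    6
South       6
Name: late, dtype: int64
reset_index():
     branch  late
0   Airport     8
1  Downtown     6
2     South     6

3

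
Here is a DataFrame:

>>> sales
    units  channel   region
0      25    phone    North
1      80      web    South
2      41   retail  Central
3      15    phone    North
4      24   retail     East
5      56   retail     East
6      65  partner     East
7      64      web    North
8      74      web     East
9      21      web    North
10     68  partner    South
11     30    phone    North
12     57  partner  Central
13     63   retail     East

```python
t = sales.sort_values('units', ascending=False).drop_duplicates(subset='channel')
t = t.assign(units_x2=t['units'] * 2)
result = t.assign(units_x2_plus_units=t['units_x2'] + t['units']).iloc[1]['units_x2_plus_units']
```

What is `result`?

sort by units descending:
    units  channel   region
1      80      web    South
8      74      web     East
10     68  partner    South
6      65  partner     East
7      64      web    North
13     63   retail     East
12     57  partner  Central
5      56   retail     East
2      41   retail  Central
11     30    phone    North
0      25    phone    North
4      24   retail     East
9      21      web    North
3      15    phone    North
drop duplicate channel (keep=first):
    units  channel region
1      80      web  South
10     68  partner  South
13     63   retail   East
11     30    phone  North
add column units_x2 = t['units'] * 2:
    units  channel region  units_x2
1      80      web  South       160
10     68  partner  South       136
13     63   retail   East       126
11     30    phone  North        60
add column units_x2_plus_units = t['units_x2'] + t['units']:
    units  channel region  units_x2  units_x2_plus_units
1      80      web  South       160                  240
10     68  partner  South       136                  204
13     63   retail   East       126                  189
11     30    phone  North        60                   90
Then the value at position 1, column 'units_x2_plus_units': 204

204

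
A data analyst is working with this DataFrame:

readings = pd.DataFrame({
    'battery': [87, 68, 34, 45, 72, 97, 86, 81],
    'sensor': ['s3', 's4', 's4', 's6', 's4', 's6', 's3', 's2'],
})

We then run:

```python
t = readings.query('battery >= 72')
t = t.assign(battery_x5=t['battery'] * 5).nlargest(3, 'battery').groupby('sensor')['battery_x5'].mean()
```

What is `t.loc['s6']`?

485.0

filter rows where battery >= 72:
   battery sensor
0       87     s3
4       72     s4
5       97     s6
6       86     s3
7       81     s2
add column battery_x5 = t['battery'] * 5:
   battery sensor  battery_x5
0       87     s3         435
4       72     s4         360
5       97     s6         485
6       86     s3         430
7       81     s2         405
take 3 rows with largest battery:
   battery sensor  battery_x5
5       97     s6         485
0       87     s3         435
6       86     s3         430
group by sensor, mean of battery_x5:
sensor
s3    432.5
s6    485.0
Name: battery_x5, dtype: float64
Reading off the value at index 's6', we get 485.0.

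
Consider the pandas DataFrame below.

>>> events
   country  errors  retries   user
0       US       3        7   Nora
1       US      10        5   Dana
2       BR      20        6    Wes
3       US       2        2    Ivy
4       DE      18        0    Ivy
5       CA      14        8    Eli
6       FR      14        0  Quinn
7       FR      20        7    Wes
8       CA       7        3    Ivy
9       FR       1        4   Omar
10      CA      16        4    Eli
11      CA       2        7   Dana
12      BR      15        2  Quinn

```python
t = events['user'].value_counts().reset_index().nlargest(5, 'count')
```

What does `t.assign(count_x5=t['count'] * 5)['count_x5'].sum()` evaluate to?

55

value_counts of user:
user
Ivy      3
Dana     2
Wes      2
Eli      2
Quinn    2
Nora     1
Omar     1
Name: count, dtype: int64
reset_index():
    user  count
0    Ivy      3
1   Dana      2
2    Wes      2
3    Eli      2
4  Quinn      2
5   Nora      1
6   Omar      1
take 5 rows with largest count:
    user  count
0    Ivy      3
1   Dana      2
2    Wes      2
3    Eli      2
4  Quinn      2
add column count_x5 = t['count'] * 5:
    user  count  count_x5
0    Ivy      3        15
1   Dana      2        10
2    Wes      2        10
3    Eli      2        10
4  Quinn      2        10
The sum of column 'count_x5' is 55.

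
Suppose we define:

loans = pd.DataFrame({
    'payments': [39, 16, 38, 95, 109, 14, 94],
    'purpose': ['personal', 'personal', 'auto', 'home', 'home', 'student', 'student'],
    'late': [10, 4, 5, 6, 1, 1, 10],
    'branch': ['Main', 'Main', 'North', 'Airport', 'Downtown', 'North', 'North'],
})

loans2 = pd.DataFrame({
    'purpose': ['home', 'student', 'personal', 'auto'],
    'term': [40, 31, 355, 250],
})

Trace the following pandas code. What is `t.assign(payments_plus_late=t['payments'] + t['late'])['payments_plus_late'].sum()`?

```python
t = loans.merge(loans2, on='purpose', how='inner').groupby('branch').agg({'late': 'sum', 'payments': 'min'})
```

271

merge on 'purpose' (how='inner') → 7 rows:
   payments   purpose  late    branch  term
0        39  personal    10      Main   355
1        16  personal     4      Main   355
2        38      auto     5     North   250
3        95      home     6   Airport    40
4       109      home     1  Downtown    40
5        14   student     1     North    31
6        94   student    10     North    31
group by branch: sum(late), min(payments):
          late  payments
branch                  
Airport      6        95
Downtown     1       109
Main        14        16
North       16        14
add column payments_plus_late = t['payments'] + t['late']:
          late  payments  payments_plus_late
branch                                      
Airport      6        95                 101
Downtown     1       109                 110
Main        14        16                  30
North       16        14                  30
The sum of column 'payments_plus_late' is 271.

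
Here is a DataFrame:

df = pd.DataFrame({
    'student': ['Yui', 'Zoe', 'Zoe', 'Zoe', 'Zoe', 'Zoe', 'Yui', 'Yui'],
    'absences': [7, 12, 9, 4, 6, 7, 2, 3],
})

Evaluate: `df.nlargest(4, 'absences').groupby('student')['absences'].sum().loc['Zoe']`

take 4 rows with largest absences:
  student  absences
1     Zoe        12
2     Zoe         9
0     Yui         7
5     Zoe         7
group by student, sum of absences:
student
Yui     7
Zoe    28
Name: absences, dtype: int64
The value at index 'Zoe' is 28.

28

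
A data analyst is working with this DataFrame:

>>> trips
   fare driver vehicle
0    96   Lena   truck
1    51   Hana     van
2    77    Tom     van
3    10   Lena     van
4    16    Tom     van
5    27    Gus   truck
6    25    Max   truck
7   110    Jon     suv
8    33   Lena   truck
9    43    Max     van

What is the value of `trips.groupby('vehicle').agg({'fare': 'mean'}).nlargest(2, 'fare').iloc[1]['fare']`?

45.25

group by vehicle, mean of fare:
           fare
vehicle        
suv      110.00
truck     45.25
van       39.40
take 2 rows with largest fare:
           fare
vehicle        
suv      110.00
truck     45.25
Then the value at position 1, column 'fare': 45.25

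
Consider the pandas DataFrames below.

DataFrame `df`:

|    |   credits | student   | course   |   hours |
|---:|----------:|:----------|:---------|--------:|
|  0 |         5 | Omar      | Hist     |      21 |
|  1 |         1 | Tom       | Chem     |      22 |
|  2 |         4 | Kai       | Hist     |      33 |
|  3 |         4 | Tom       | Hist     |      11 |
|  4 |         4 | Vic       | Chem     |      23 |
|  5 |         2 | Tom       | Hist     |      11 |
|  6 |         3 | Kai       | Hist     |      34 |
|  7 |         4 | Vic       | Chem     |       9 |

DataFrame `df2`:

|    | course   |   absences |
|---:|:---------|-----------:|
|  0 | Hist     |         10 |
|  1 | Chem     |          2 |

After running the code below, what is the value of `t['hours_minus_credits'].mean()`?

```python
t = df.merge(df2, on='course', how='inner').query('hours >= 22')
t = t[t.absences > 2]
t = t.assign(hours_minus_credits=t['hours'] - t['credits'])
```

30.0

merge on 'course' (how='inner') → 8 rows:
   credits student course  hours  absences
0        5    Omar   Hist     21        10
1        1     Tom   Chem     22         2
2        4     Kai   Hist     33        10
3        4     Tom   Hist     11        10
4        4     Vic   Chem     23         2
5        2     Tom   Hist     11        10
6        3     Kai   Hist     34        10
7        4     Vic   Chem      9         2
filter rows where hours >= 22:
   credits student course  hours  absences
1        1     Tom   Chem     22         2
2        4     Kai   Hist     33        10
4        4     Vic   Chem     23         2
6        3     Kai   Hist     34        10
filter rows where absences > 2:
   credits student course  hours  absences
2        4     Kai   Hist     33        10
6        3     Kai   Hist     34        10
add column hours_minus_credits = t['hours'] - t['credits']:
   credits student course  hours  absences  hours_minus_credits
2        4     Kai   Hist     33        10                   29
6        3     Kai   Hist     34        10                   31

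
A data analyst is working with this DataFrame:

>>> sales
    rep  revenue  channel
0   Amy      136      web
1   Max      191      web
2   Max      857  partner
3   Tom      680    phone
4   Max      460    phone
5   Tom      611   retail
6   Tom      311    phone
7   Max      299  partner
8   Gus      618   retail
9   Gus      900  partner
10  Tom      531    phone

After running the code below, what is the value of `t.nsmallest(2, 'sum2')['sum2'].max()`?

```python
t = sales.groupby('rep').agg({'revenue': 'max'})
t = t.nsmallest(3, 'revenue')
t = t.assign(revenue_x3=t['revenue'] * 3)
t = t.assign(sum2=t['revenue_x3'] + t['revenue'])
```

2720

group by rep, max of revenue:
     revenue
rep         
Amy      136
Gus      900
Max      857
Tom      680
take 3 rows with smallest revenue:
     revenue
rep         
Amy      136
Tom      680
Max      857
add column revenue_x3 = t['revenue'] * 3:
     revenue  revenue_x3
rep                     
Amy      136         408
Tom      680        2040
Max      857        2571
add column sum2 = t['revenue_x3'] + t['revenue']:
     revenue  revenue_x3  sum2
rep                           
Amy      136         408   544
Tom      680        2040  2720
Max      857        2571  3428
take 2 rows with smallest sum2:
     revenue  revenue_x3  sum2
rep                           
Amy      136         408   544
Tom      680        2040  2720
Reading off the max of column 'sum2', we get 2720.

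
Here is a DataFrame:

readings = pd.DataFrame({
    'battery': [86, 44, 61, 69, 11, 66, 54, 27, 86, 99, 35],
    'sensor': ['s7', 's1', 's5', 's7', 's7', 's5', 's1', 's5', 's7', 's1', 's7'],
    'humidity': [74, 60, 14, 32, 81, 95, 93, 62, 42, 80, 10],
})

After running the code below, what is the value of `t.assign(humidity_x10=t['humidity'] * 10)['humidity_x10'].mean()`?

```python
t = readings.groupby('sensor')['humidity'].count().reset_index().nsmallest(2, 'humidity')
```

30.0

group by sensor, count of humidity:
sensor
s1    3
s5    3
s7    5
Name: humidity, dtype: int64
reset_index():
  sensor  humidity
0     s1         3
1     s5         3
2     s7         5
take 2 rows with smallest humidity:
  sensor  humidity
0     s1         3
1     s5         3
add column humidity_x10 = t['humidity'] * 10:
  sensor  humidity  humidity_x10
0     s1         3            30
1     s5         3            30
Hence 30.0.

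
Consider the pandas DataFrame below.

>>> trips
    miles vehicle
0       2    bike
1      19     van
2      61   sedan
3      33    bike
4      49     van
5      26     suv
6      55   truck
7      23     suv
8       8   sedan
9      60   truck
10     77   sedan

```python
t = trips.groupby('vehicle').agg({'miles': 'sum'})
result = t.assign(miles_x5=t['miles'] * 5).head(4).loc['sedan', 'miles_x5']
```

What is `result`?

730

group by vehicle, sum of miles:
         miles
vehicle       
bike        35
sedan      146
suv         49
truck      115
van         68
add column miles_x5 = t['miles'] * 5:
         miles  miles_x5
vehicle                 
bike        35       175
sedan      146       730
suv         49       245
truck      115       575
van         68       340
take first 4 rows:
         miles  miles_x5
vehicle                 
bike        35       175
sedan      146       730
suv         49       245
truck      115       575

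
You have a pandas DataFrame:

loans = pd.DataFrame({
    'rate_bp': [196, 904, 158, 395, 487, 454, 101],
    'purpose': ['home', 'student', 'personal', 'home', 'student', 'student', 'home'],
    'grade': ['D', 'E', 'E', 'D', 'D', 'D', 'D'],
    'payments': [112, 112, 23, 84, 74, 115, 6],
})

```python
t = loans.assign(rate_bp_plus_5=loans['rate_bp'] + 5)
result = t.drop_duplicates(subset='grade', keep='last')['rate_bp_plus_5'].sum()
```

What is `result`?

269

add column rate_bp_plus_5 = loans['rate_bp'] + 5:
   rate_bp   purpose grade  payments  rate_bp_plus_5
0      196      home     D       112             201
1      904   student     E       112             909
2      158  personal     E        23             163
3      395      home     D        84             400
4      487   student     D        74             492
5      454   student     D       115             459
6      101      home     D         6             106
drop duplicate grade (keep=last):
   rate_bp   purpose grade  payments  rate_bp_plus_5
2      158  personal     E        23             163
6      101      home     D         6             106
sum of column 'rate_bp_plus_5' → 269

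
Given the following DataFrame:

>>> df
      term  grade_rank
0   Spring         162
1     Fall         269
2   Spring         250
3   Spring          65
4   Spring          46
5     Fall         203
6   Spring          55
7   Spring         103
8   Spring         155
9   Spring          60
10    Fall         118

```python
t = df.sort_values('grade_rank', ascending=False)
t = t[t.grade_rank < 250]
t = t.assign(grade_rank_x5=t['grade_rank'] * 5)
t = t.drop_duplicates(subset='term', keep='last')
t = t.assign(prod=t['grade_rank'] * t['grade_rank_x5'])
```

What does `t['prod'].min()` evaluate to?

sort by grade_rank descending:
      term  grade_rank
1     Fall         269
2   Spring         250
5     Fall         203
0   Spring         162
8   Spring         155
10    Fall         118
7   Spring         103
3   Spring          65
9   Spring          60
6   Spring          55
4   Spring          46
filter rows where grade_rank < 250:
      term  grade_rank
5     Fall         203
0   Spring         162
8   Spring         155
10    Fall         118
7   Spring         103
3   Spring          65
9   Spring          60
6   Spring          55
4   Spring          46
add column grade_rank_x5 = t['grade_rank'] * 5:
      term  grade_rank  grade_rank_x5
5     Fall         203           1015
0   Spring         162            810
8   Spring         155            775
10    Fall         118            590
7   Spring         103            515
3   Spring          65            325
9   Spring          60            300
6   Spring          55            275
4   Spring          46            230
drop duplicate term (keep=last):
      term  grade_rank  grade_rank_x5
10    Fall         118            590
4   Spring          46            230
add column prod = t['grade_rank'] * t['grade_rank_x5']:
      term  grade_rank  grade_rank_x5   prod
10    Fall         118            590  69620
4   Spring          46            230  10580
Taking the min of column 'prod' gives 10580.

10580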